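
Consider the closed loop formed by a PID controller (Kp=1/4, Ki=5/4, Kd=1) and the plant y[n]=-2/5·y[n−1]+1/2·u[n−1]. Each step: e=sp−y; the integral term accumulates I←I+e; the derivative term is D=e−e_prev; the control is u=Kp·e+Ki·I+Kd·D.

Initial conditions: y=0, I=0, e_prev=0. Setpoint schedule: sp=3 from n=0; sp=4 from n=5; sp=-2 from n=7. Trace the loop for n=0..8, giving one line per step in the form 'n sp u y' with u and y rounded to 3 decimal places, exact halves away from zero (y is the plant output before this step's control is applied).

(exact arithmetic carried between steps; '≈' marks a value shown rounded to 6 d.p. or computed from one; I and e_prev carry over from the previous line; the table rounds u and y to 3 d.p., halves away from zero)
n=0: y=0, sp=3, e=sp−y=3; I=3, D=e−e_prev=3; u=1/4·3+5/4·3+1·3=7.5; next y=-2/5·0+1/2·7.5=3.75
n=1: y=3.75, sp=3, e=sp−y=-0.75; I=2.25, D=e−e_prev=-3.75; u=1/4·(-0.75)+5/4·2.25+1·(-3.75)=-1.125; next y=-2/5·3.75+1/2·(-1.125)=-2.0625
n=2: y=-2.0625, sp=3, e=sp−y=5.0625; I=7.3125, D=e−e_prev=5.8125; u=1/4·5.0625+5/4·7.3125+1·5.8125=16.21875; next y=-2/5·(-2.0625)+1/2·16.21875=8.934375
n=3: y=8.934375, sp=3, e=sp−y=-5.934375; I=1.378125, D=e−e_prev=-10.996875; u=1/4·(-5.934375)+5/4·1.378125+1·(-10.996875)≈-10.757813; next y=-2/5·8.934375+1/2·(-10.757813)≈-8.952656
n=4: y≈-8.952656, sp=3, e=sp−y≈11.952656; I≈13.330781, D=e−e_prev≈17.887031; u=1/4·11.952656+5/4·13.330781+1·17.887031≈37.538672; next y=-2/5·(-8.952656)+1/2·37.538672≈22.350398
n=5: y≈22.350398, sp=4, e=sp−y≈-18.350398; I≈-5.019617, D=e−e_prev≈-30.303055; u=1/4·(-18.350398)+5/4·(-5.019617)+1·(-30.303055)≈-41.165176; next y=-2/5·22.350398+1/2·(-41.165176)≈-29.522747
n=6: y≈-29.522747, sp=4, e=sp−y≈33.522747; I≈28.503130, D=e−e_prev≈51.873146; u=1/4·33.522747+5/4·28.503130+1·51.873146≈95.882745; next y=-2/5·(-29.522747)+1/2·95.882745≈59.750471
n=7: y≈59.750471, sp=-2, e=sp−y≈-61.750471; I≈-33.247341, D=e−e_prev≈-95.273219; u=1/4·(-61.750471)+5/4·(-33.247341)+1·(-95.273219)≈-152.270013; next y=-2/5·59.750471+1/2·(-152.270013)≈-100.035195
n=8: y≈-100.035195, sp=-2, e=sp−y≈98.035195; I≈64.787854, D=e−e_prev≈159.785667; u=1/4·98.035195+5/4·64.787854+1·159.785667≈265.279283; next y=-2/5·(-100.035195)+1/2·265.279283≈172.653720

0 3 7.500 0.000
1 3 -1.125 3.750
2 3 16.219 -2.063
3 3 -10.758 8.934
4 3 37.539 -8.953
5 4 -41.165 22.350
6 4 95.883 -29.523
7 -2 -152.270 59.750
8 -2 265.279 -100.035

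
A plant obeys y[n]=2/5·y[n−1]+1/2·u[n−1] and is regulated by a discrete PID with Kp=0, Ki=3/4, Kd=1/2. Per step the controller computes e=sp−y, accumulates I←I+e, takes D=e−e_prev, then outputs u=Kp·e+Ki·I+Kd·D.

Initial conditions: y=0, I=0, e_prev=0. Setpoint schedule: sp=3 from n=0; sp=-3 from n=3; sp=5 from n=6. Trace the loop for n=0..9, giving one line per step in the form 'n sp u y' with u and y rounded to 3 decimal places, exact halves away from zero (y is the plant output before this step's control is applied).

0 3 3.750 0.000
1 3 2.156 1.875
2 3 3.996 1.828
3 -3 -3.775 2.729
4 -3 -0.215 -0.796
5 -3 -4.093 -0.426
6 5 6.400 -2.217
7 5 1.254 2.313
8 5 6.486 1.553
9 5 5.802 3.864

(exact arithmetic carried between steps; '≈' marks a value shown rounded to 6 d.p. or computed from one; I and e_prev carry over from the previous line; the table rounds u and y to 3 d.p., halves away from zero)
n=0: y=0, sp=3, e=sp−y=3; I=3, D=e−e_prev=3; u=0·3+3/4·3+1/2·3=3.75; next y=2/5·0+1/2·3.75=1.875
n=1: y=1.875, sp=3, e=sp−y=1.125; I=4.125, D=e−e_prev=-1.875; u=0·1.125+3/4·4.125+1/2·(-1.875)=2.15625; next y=2/5·1.875+1/2·2.15625=1.828125
n=2: y=1.828125, sp=3, e=sp−y=1.171875; I=5.296875, D=e−e_prev=0.046875; u=0·1.171875+3/4·5.296875+1/2·0.046875≈3.996094; next y=2/5·1.828125+1/2·3.996094≈2.729297
n=3: y≈2.729297, sp=-3, e=sp−y≈-5.729297; I≈-0.432422, D=e−e_prev≈-6.901172; u=0·(-5.729297)+3/4·(-0.432422)+1/2·(-6.901172)≈-3.774902; next y=2/5·2.729297+1/2·(-3.774902)≈-0.795732
n=4: y≈-0.795732, sp=-3, e=sp−y≈-2.204268; I≈-2.636689, D=e−e_prev≈3.525029; u=0·(-2.204268)+3/4·(-2.636689)+1/2·3.525029≈-0.215002; next y=2/5·(-0.795732)+1/2·(-0.215002)≈-0.425794
n=5: y≈-0.425794, sp=-3, e=sp−y≈-2.574206; I≈-5.210895, D=e−e_prev≈-0.369938; u=0·(-2.574206)+3/4·(-5.210895)+1/2·(-0.369938)≈-4.093141; next y=2/5·(-0.425794)+1/2·(-4.093141)≈-2.216888
n=6: y≈-2.216888, sp=5, e=sp−y≈7.216888; I≈2.005993, D=e−e_prev≈9.791094; u=0·7.216888+3/4·2.005993+1/2·9.791094≈6.400041; next y=2/5·(-2.216888)+1/2·6.400041≈2.313266
n=7: y≈2.313266, sp=5, e=sp−y≈2.686734; I≈4.692727, D=e−e_prev≈-4.530153; u=0·2.686734+3/4·4.692727+1/2·(-4.530153)≈1.254469; next y=2/5·2.313266+1/2·1.254469≈1.552541
n=8: y≈1.552541, sp=5, e=sp−y≈3.447459; I≈8.140187, D=e−e_prev≈0.760725; u=0·3.447459+3/4·8.140187+1/2·0.760725≈6.485502; next y=2/5·1.552541+1/2·6.485502≈3.863767
n=9: y≈3.863767, sp=5, e=sp−y≈1.136233; I≈9.276419, D=e−e_prev≈-2.311227; u=0·1.136233+3/4·9.276419+1/2·(-2.311227)≈5.801701; next y=2/5·3.863767+1/2·5.801701≈4.446357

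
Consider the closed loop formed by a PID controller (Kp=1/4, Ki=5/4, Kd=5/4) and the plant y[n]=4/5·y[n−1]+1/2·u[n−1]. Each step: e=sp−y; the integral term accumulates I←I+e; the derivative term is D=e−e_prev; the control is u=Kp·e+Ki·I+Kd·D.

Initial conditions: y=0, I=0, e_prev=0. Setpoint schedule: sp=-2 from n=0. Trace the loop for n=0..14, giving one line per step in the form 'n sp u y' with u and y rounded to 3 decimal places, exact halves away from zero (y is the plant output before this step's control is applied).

(exact arithmetic carried between steps; '≈' marks a value shown rounded to 6 d.p. or computed from one; I and e_prev carry over from the previous line; the table rounds u and y to 3 d.p., halves away from zero)
n=0: y=0, sp=-2, e=sp−y=-2; I=-2, D=e−e_prev=-2; u=1/4·(-2)+5/4·(-2)+5/4·(-2)=-5.5; next y=4/5·0+1/2·(-5.5)=-2.75
n=1: y=-2.75, sp=-2, e=sp−y=0.75; I=-1.25, D=e−e_prev=2.75; u=1/4·0.75+5/4·(-1.25)+5/4·2.75=2.0625; next y=4/5·(-2.75)+1/2·2.0625=-1.16875
n=2: y=-1.16875, sp=-2, e=sp−y=-0.83125; I=-2.08125, D=e−e_prev=-1.58125; u=1/4·(-0.83125)+5/4·(-2.08125)+5/4·(-1.58125)≈-4.785938; next y=4/5·(-1.16875)+1/2·(-4.785938)≈-3.327969
n=3: y≈-3.327969, sp=-2, e=sp−y≈1.327969; I≈-0.753281, D=e−e_prev≈2.159219; u=1/4·1.327969+5/4·(-0.753281)+5/4·2.159219≈2.089414; next y=4/5·(-3.327969)+1/2·2.089414≈-1.617668
n=4: y≈-1.617668, sp=-2, e=sp−y≈-0.382332; I≈-1.135613, D=e−e_prev≈-1.710301; u=1/4·(-0.382332)+5/4·(-1.135613)+5/4·(-1.710301)≈-3.652976; next y=4/5·(-1.617668)+1/2·(-3.652976)≈-3.120622
n=5: y≈-3.120622, sp=-2, e=sp−y≈1.120622; I≈-0.014991, D=e−e_prev≈1.502954; u=1/4·1.120622+5/4·(-0.014991)+5/4·1.502954≈2.140109; next y=4/5·(-3.120622)+1/2·2.140109≈-1.426443
n=6: y≈-1.426443, sp=-2, e=sp−y≈-0.573557; I≈-0.588548, D=e−e_prev≈-1.694179; u=1/4·(-0.573557)+5/4·(-0.588548)+5/4·(-1.694179)≈-2.996798; next y=4/5·(-1.426443)+1/2·(-2.996798)≈-2.639554
n=7: y≈-2.639554, sp=-2, e=sp−y≈0.639554; I≈0.051005, D=e−e_prev≈1.213111; u=1/4·0.639554+5/4·0.051005+5/4·1.213111≈1.740033; next y=4/5·(-2.639554)+1/2·1.740033≈-1.241626
n=8: y≈-1.241626, sp=-2, e=sp−y≈-0.758374; I≈-0.707368, D=e−e_prev≈-1.397927; u=1/4·(-0.758374)+5/4·(-0.707368)+5/4·(-1.397927)≈-2.821213; next y=4/5·(-1.241626)+1/2·(-2.821213)≈-2.403908
n=9: y≈-2.403908, sp=-2, e=sp−y≈0.403908; I≈-0.303461, D=e−e_prev≈1.162281; u=1/4·0.403908+5/4·(-0.303461)+5/4·1.162281≈1.174503; next y=4/5·(-2.403908)+1/2·1.174503≈-1.335875
n=10: y≈-1.335875, sp=-2, e=sp−y≈-0.664125; I≈-0.967586, D=e−e_prev≈-1.068033; u=1/4·(-0.664125)+5/4·(-0.967586)+5/4·(-1.068033)≈-2.710555; next y=4/5·(-1.335875)+1/2·(-2.710555)≈-2.423977
n=11: y≈-2.423977, sp=-2, e=sp−y≈0.423977; I≈-0.543609, D=e−e_prev≈1.088102; u=1/4·0.423977+5/4·(-0.543609)+5/4·1.088102≈0.786611; next y=4/5·(-2.423977)+1/2·0.786611≈-1.545876
n=12: y≈-1.545876, sp=-2, e=sp−y≈-0.454124; I≈-0.997733, D=e−e_prev≈-0.878101; u=1/4·(-0.454124)+5/4·(-0.997733)+5/4·(-0.878101)≈-2.458323; next y=4/5·(-1.545876)+1/2·(-2.458323)≈-2.465863
n=13: y≈-2.465863, sp=-2, e=sp−y≈0.465863; I≈-0.531870, D=e−e_prev≈0.919986; u=1/4·0.465863+5/4·(-0.531870)+5/4·0.919986≈0.601611; next y=4/5·(-2.465863)+1/2·0.601611≈-1.671885
n=14: y≈-1.671885, sp=-2, e=sp−y≈-0.328115; I≈-0.859986, D=e−e_prev≈-0.793978; u=1/4·(-0.328115)+5/4·(-0.859986)+5/4·(-0.793978)≈-2.149483; next y=4/5·(-1.671885)+1/2·(-2.149483)≈-2.412249

0 -2 -5.500 0.000
1 -2 2.063 -2.750
2 -2 -4.786 -1.169
3 -2 2.089 -3.328
4 -2 -3.653 -1.618
5 -2 2.140 -3.121
6 -2 -2.997 -1.426
7 -2 1.740 -2.640
8 -2 -2.821 -1.242
9 -2 1.175 -2.404
10 -2 -2.711 -1.336
11 -2 0.787 -2.424
12 -2 -2.458 -1.546
13 -2 0.602 -2.466
14 -2 -2.149 -1.672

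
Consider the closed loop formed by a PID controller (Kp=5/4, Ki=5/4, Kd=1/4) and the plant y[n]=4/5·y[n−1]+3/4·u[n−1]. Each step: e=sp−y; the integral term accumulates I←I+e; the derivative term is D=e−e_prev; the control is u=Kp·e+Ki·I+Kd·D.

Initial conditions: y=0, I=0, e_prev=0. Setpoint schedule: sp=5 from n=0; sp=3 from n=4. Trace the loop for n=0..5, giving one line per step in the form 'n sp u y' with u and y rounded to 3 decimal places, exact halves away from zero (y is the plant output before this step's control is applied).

0 5 13.750 0.000
1 5 -9.609 10.313
2 5 11.819 1.043
3 5 -9.356 9.699
4 3 6.065 0.742
5 3 -4.953 5.143

(exact arithmetic carried between steps; '≈' marks a value shown rounded to 6 d.p. or computed from one; I and e_prev carry over from the previous line; the table rounds u and y to 3 d.p., halves away from zero)
n=0: y=0, sp=5, e=sp−y=5; I=5, D=e−e_prev=5; u=5/4·5+5/4·5+1/4·5=13.75; next y=4/5·0+3/4·13.75=10.3125
n=1: y=10.3125, sp=5, e=sp−y=-5.3125; I=-0.3125, D=e−e_prev=-10.3125; u=5/4·(-5.3125)+5/4·(-0.3125)+1/4·(-10.3125)=-9.609375; next y=4/5·10.3125+3/4·(-9.609375)≈1.042969
n=2: y≈1.042969, sp=5, e=sp−y≈3.957031; I≈3.644531, D=e−e_prev≈9.269531; u=5/4·3.957031+5/4·3.644531+1/4·9.269531≈11.819336; next y=4/5·1.042969+3/4·11.819336≈9.698877
n=3: y≈9.698877, sp=5, e=sp−y≈-4.698877; I≈-1.054346, D=e−e_prev≈-8.655908; u=5/4·(-4.698877)+5/4·(-1.054346)+1/4·(-8.655908)≈-9.355505; next y=4/5·9.698877+3/4·(-9.355505)≈0.742473
n=4: y≈0.742473, sp=3, e=sp−y≈2.257527; I≈1.203182, D=e−e_prev≈6.956404; u=5/4·2.257527+5/4·1.203182+1/4·6.956404≈6.064988; next y=4/5·0.742473+3/4·6.064988≈5.142719
n=5: y≈5.142719, sp=3, e=sp−y≈-2.142719; I≈-0.939537, D=e−e_prev≈-4.400246; u=5/4·(-2.142719)+5/4·(-0.939537)+1/4·(-4.400246)≈-4.952881; next y=4/5·5.142719+3/4·(-4.952881)≈0.399514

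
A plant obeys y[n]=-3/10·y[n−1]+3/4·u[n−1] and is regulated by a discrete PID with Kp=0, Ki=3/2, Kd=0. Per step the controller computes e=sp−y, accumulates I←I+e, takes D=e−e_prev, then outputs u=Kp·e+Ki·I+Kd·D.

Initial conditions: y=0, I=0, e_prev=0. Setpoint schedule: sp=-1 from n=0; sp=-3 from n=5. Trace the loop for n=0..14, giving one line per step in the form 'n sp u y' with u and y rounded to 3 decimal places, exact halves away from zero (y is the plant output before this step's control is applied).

(exact arithmetic carried between steps; '≈' marks a value shown rounded to 6 d.p. or computed from one; I and e_prev carry over from the previous line; the table rounds u and y to 3 d.p., halves away from zero)
n=0: y=0, sp=-1, e=sp−y=-1; I=-1, D=e−e_prev=-1; u=0·(-1)+3/2·(-1)+0·(-1)=-1.5; next y=-3/10·0+3/4·(-1.5)=-1.125
n=1: y=-1.125, sp=-1, e=sp−y=0.125; I=-0.875, D=e−e_prev=1.125; u=0·0.125+3/2·(-0.875)+0·1.125=-1.3125; next y=-3/10·(-1.125)+3/4·(-1.3125)=-0.646875
n=2: y=-0.646875, sp=-1, e=sp−y=-0.353125; I=-1.228125, D=e−e_prev=-0.478125; u=0·(-0.353125)+3/2·(-1.228125)+0·(-0.478125)≈-1.842188; next y=-3/10·(-0.646875)+3/4·(-1.842188)≈-1.187578
n=3: y≈-1.187578, sp=-1, e=sp−y≈0.187578; I≈-1.040547, D=e−e_prev≈0.540703; u=0·0.187578+3/2·(-1.040547)+0·0.540703≈-1.560820; next y=-3/10·(-1.187578)+3/4·(-1.560820)≈-0.814342
n=4: y≈-0.814342, sp=-1, e=sp−y≈-0.185658; I≈-1.226205, D=e−e_prev≈-0.373236; u=0·(-0.185658)+3/2·(-1.226205)+0·(-0.373236)≈-1.839308; next y=-3/10·(-0.814342)+3/4·(-1.839308)≈-1.135178
n=5: y≈-1.135178, sp=-3, e=sp−y≈-1.864822; I≈-3.091027, D=e−e_prev≈-1.679164; u=0·(-1.864822)+3/2·(-3.091027)+0·(-1.679164)≈-4.636540; next y=-3/10·(-1.135178)+3/4·(-4.636540)≈-3.136852
n=6: y≈-3.136852, sp=-3, e=sp−y≈0.136852; I≈-2.954175, D=e−e_prev≈2.001674; u=0·0.136852+3/2·(-2.954175)+0·2.001674≈-4.431263; next y=-3/10·(-3.136852)+3/4·(-4.431263)≈-2.382391
n=7: y≈-2.382391, sp=-3, e=sp−y≈-0.617609; I≈-3.571784, D=e−e_prev≈-0.754460; u=0·(-0.617609)+3/2·(-3.571784)+0·(-0.754460)≈-5.357675; next y=-3/10·(-2.382391)+3/4·(-5.357675)≈-3.303539
n=8: y≈-3.303539, sp=-3, e=sp−y≈0.303539; I≈-3.268244, D=e−e_prev≈0.921148; u=0·0.303539+3/2·(-3.268244)+0·0.921148≈-4.902367; next y=-3/10·(-3.303539)+3/4·(-4.902367)≈-2.685713
n=9: y≈-2.685713, sp=-3, e=sp−y≈-0.314287; I≈-3.582531, D=e−e_prev≈-0.617826; u=0·(-0.314287)+3/2·(-3.582531)+0·(-0.617826)≈-5.373797; next y=-3/10·(-2.685713)+3/4·(-5.373797)≈-3.224634
n=10: y≈-3.224634, sp=-3, e=sp−y≈0.224634; I≈-3.357898, D=e−e_prev≈0.538920; u=0·0.224634+3/2·(-3.357898)+0·0.538920≈-5.036846; next y=-3/10·(-3.224634)+3/4·(-5.036846)≈-2.810245
n=11: y≈-2.810245, sp=-3, e=sp−y≈-0.189755; I≈-3.547653, D=e−e_prev≈-0.414389; u=0·(-0.189755)+3/2·(-3.547653)+0·(-0.414389)≈-5.321479; next y=-3/10·(-2.810245)+3/4·(-5.321479)≈-3.148036
n=12: y≈-3.148036, sp=-3, e=sp−y≈0.148036; I≈-3.399617, D=e−e_prev≈0.337791; u=0·0.148036+3/2·(-3.399617)+0·0.337791≈-5.099425; next y=-3/10·(-3.148036)+3/4·(-5.099425)≈-2.880158
n=13: y≈-2.880158, sp=-3, e=sp−y≈-0.119842; I≈-3.519459, D=e−e_prev≈-0.267878; u=0·(-0.119842)+3/2·(-3.519459)+0·(-0.267878)≈-5.279188; next y=-3/10·(-2.880158)+3/4·(-5.279188)≈-3.095344
n=14: y≈-3.095344, sp=-3, e=sp−y≈0.095344; I≈-3.424115, D=e−e_prev≈0.215186; u=0·0.095344+3/2·(-3.424115)+0·0.215186≈-5.136173; next y=-3/10·(-3.095344)+3/4·(-5.136173)≈-2.923526

0 -1 -1.500 0.000
1 -1 -1.313 -1.125
2 -1 -1.842 -0.647
3 -1 -1.561 -1.188
4 -1 -1.839 -0.814
5 -3 -4.637 -1.135
6 -3 -4.431 -3.137
7 -3 -5.358 -2.382
8 -3 -4.902 -3.304
9 -3 -5.374 -2.686
10 -3 -5.037 -3.225
11 -3 -5.321 -2.810
12 -3 -5.099 -3.148
13 -3 -5.279 -2.880
14 -3 -5.136 -3.095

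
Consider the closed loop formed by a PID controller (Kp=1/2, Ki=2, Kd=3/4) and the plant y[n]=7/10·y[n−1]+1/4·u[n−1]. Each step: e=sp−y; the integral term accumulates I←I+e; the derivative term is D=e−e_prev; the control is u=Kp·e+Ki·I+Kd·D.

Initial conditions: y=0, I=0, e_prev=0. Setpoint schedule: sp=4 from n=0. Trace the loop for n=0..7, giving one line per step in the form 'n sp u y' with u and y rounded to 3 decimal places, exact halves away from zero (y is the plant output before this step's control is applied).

(exact arithmetic carried between steps; '≈' marks a value shown rounded to 6 d.p. or computed from one; I and e_prev carry over from the previous line; the table rounds u and y to 3 d.p., halves away from zero)
n=0: y=0, sp=4, e=sp−y=4; I=4, D=e−e_prev=4; u=1/2·4+2·4+3/4·4=13; next y=7/10·0+1/4·13=3.25
n=1: y=3.25, sp=4, e=sp−y=0.75; I=4.75, D=e−e_prev=-3.25; u=1/2·0.75+2·4.75+3/4·(-3.25)=7.4375; next y=7/10·3.25+1/4·7.4375=4.134375
n=2: y=4.134375, sp=4, e=sp−y=-0.134375; I=4.615625, D=e−e_prev=-0.884375; u=1/2·(-0.134375)+2·4.615625+3/4·(-0.884375)≈8.500781; next y=7/10·4.134375+1/4·8.500781≈5.019258
n=3: y≈5.019258, sp=4, e=sp−y≈-1.019258; I≈3.596367, D=e−e_prev≈-0.884883; u=1/2·(-1.019258)+2·3.596367+3/4·(-0.884883)≈6.019443; next y=7/10·5.019258+1/4·6.019443≈5.018341
n=4: y≈5.018341, sp=4, e=sp−y≈-1.018341; I≈2.578026, D=e−e_prev≈0.000917; u=1/2·(-1.018341)+2·2.578026+3/4·0.000917≈4.647568; next y=7/10·5.018341+1/4·4.647568≈4.674731
n=5: y≈4.674731, sp=4, e=sp−y≈-0.674731; I≈1.903295, D=e−e_prev≈0.343610; u=1/2·(-0.674731)+2·1.903295+3/4·0.343610≈3.726932; next y=7/10·4.674731+1/4·3.726932≈4.204045
n=6: y≈4.204045, sp=4, e=sp−y≈-0.204045; I≈1.699250, D=e−e_prev≈0.470686; u=1/2·(-0.204045)+2·1.699250+3/4·0.470686≈3.649493; next y=7/10·4.204045+1/4·3.649493≈3.855204
n=7: y≈3.855204, sp=4, e=sp−y≈0.144796; I≈1.844046, D=e−e_prev≈0.348840; u=1/2·0.144796+2·1.844046+3/4·0.348840≈4.022119; next y=7/10·3.855204+1/4·4.022119≈3.704173

0 4 13.000 0.000
1 4 7.438 3.250
2 4 8.501 4.134
3 4 6.019 5.019
4 4 4.648 5.018
5 4 3.727 4.675
6 4 3.649 4.204
7 4 4.022 3.855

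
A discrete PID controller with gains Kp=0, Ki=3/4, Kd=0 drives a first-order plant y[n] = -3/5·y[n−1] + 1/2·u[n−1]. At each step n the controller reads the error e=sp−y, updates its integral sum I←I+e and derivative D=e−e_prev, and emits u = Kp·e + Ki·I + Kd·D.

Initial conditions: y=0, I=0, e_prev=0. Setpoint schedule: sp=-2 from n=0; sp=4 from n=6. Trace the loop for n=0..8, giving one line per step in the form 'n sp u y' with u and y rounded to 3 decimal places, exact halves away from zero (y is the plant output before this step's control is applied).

0 -2 -1.500 0.000
1 -2 -2.438 -0.750
2 -2 -3.361 -0.769
3 -2 -3.947 -1.219
4 -2 -4.515 -1.242
5 -2 -4.881 -1.513
6 4 -0.731 -1.533
7 4 1.853 0.554
8 4 4.408 0.594

(exact arithmetic carried between steps; '≈' marks a value shown rounded to 6 d.p. or computed from one; I and e_prev carry over from the previous line; the table rounds u and y to 3 d.p., halves away from zero)
n=0: y=0, sp=-2, e=sp−y=-2; I=-2, D=e−e_prev=-2; u=0·(-2)+3/4·(-2)+0·(-2)=-1.5; next y=-3/5·0+1/2·(-1.5)=-0.75
n=1: y=-0.75, sp=-2, e=sp−y=-1.25; I=-3.25, D=e−e_prev=0.75; u=0·(-1.25)+3/4·(-3.25)+0·0.75=-2.4375; next y=-3/5·(-0.75)+1/2·(-2.4375)=-0.76875
n=2: y=-0.76875, sp=-2, e=sp−y=-1.23125; I=-4.48125, D=e−e_prev=0.01875; u=0·(-1.23125)+3/4·(-4.48125)+0·0.01875≈-3.360938; next y=-3/5·(-0.76875)+1/2·(-3.360938)≈-1.219219
n=3: y≈-1.219219, sp=-2, e=sp−y≈-0.780781; I≈-5.262031, D=e−e_prev≈0.450469; u=0·(-0.780781)+3/4·(-5.262031)+0·0.450469≈-3.946523; next y=-3/5·(-1.219219)+1/2·(-3.946523)≈-1.241730
n=4: y≈-1.241730, sp=-2, e=sp−y≈-0.758270; I≈-6.020301, D=e−e_prev≈0.022512; u=0·(-0.758270)+3/4·(-6.020301)+0·0.022512≈-4.515226; next y=-3/5·(-1.241730)+1/2·(-4.515226)≈-1.512575
n=5: y≈-1.512575, sp=-2, e=sp−y≈-0.487425; I≈-6.507726, D=e−e_prev≈0.270844; u=0·(-0.487425)+3/4·(-6.507726)+0·0.270844≈-4.880795; next y=-3/5·(-1.512575)+1/2·(-4.880795)≈-1.532853
n=6: y≈-1.532853, sp=4, e=sp−y≈5.532853; I≈-0.974874, D=e−e_prev≈6.020278; u=0·5.532853+3/4·(-0.974874)+0·6.020278≈-0.731155; next y=-3/5·(-1.532853)+1/2·(-0.731155)≈0.554134
n=7: y≈0.554134, sp=4, e=sp−y≈3.445866; I≈2.470992, D=e−e_prev≈-2.086987; u=0·3.445866+3/4·2.470992+0·(-2.086987)≈1.853244; next y=-3/5·0.554134+1/2·1.853244≈0.594142
n=8: y≈0.594142, sp=4, e=sp−y≈3.405858; I≈5.876851, D=e−e_prev≈-0.040008; u=0·3.405858+3/4·5.876851+0·(-0.040008)≈4.407638; next y=-3/5·0.594142+1/2·4.407638≈1.847334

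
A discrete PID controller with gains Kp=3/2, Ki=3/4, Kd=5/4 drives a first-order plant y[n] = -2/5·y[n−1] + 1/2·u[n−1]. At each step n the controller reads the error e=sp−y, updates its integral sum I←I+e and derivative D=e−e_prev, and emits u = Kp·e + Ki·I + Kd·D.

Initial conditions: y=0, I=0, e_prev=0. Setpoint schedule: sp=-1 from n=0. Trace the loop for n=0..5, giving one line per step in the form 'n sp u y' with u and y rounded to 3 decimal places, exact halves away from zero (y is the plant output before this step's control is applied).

0 -1 -3.500 0.000
1 -1 3.125 -1.750
2 -1 -12.544 2.263
3 -1 23.063 -7.177
4 -1 -59.630 14.402
5 -1 130.716 -35.576

(exact arithmetic carried between steps; '≈' marks a value shown rounded to 6 d.p. or computed from one; I and e_prev carry over from the previous line; the table rounds u and y to 3 d.p., halves away from zero)
n=0: y=0, sp=-1, e=sp−y=-1; I=-1, D=e−e_prev=-1; u=3/2·(-1)+3/4·(-1)+5/4·(-1)=-3.5; next y=-2/5·0+1/2·(-3.5)=-1.75
n=1: y=-1.75, sp=-1, e=sp−y=0.75; I=-0.25, D=e−e_prev=1.75; u=3/2·0.75+3/4·(-0.25)+5/4·1.75=3.125; next y=-2/5·(-1.75)+1/2·3.125=2.2625
n=2: y=2.2625, sp=-1, e=sp−y=-3.2625; I=-3.5125, D=e−e_prev=-4.0125; u=3/2·(-3.2625)+3/4·(-3.5125)+5/4·(-4.0125)=-12.54375; next y=-2/5·2.2625+1/2·(-12.54375)=-7.176875
n=3: y=-7.176875, sp=-1, e=sp−y=6.176875; I=2.664375, D=e−e_prev=9.439375; u=3/2·6.176875+3/4·2.664375+5/4·9.439375≈23.062813; next y=-2/5·(-7.176875)+1/2·23.062813≈14.402156
n=4: y≈14.402156, sp=-1, e=sp−y≈-15.402156; I≈-12.737781, D=e−e_prev≈-21.579031; u=3/2·(-15.402156)+3/4·(-12.737781)+5/4·(-21.579031)≈-59.630359; next y=-2/5·14.402156+1/2·(-59.630359)≈-35.576042
n=5: y≈-35.576042, sp=-1, e=sp−y≈34.576042; I≈21.838261, D=e−e_prev≈49.978198; u=3/2·34.576042+3/4·21.838261+5/4·49.978198≈130.715507; next y=-2/5·(-35.576042)+1/2·130.715507≈79.588170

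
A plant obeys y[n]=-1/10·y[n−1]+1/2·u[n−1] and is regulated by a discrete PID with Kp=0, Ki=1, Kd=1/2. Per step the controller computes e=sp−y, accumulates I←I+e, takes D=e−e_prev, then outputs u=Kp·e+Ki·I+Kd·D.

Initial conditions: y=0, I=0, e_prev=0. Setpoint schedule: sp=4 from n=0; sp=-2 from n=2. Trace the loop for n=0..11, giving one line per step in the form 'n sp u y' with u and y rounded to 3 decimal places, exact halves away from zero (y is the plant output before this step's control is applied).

0 4 6.000 0.000
1 4 3.500 3.000
2 -2 -0.675 1.450
3 -2 0.999 -0.483
4 -2 -3.030 0.548
5 -2 -1.887 -1.570
6 -2 -4.551 -0.786
7 -2 -3.257 -2.197
8 -2 -4.947 -1.409
9 -2 -3.759 -2.333
10 -2 -4.918 -1.646
11 -2 -3.956 -2.294

(exact arithmetic carried between steps; '≈' marks a value shown rounded to 6 d.p. or computed from one; I and e_prev carry over from the previous line; the table rounds u and y to 3 d.p., halves away from zero)
n=0: y=0, sp=4, e=sp−y=4; I=4, D=e−e_prev=4; u=0·4+1·4+1/2·4=6; next y=-1/10·0+1/2·6=3
n=1: y=3, sp=4, e=sp−y=1; I=5, D=e−e_prev=-3; u=0·1+1·5+1/2·(-3)=3.5; next y=-1/10·3+1/2·3.5=1.45
n=2: y=1.45, sp=-2, e=sp−y=-3.45; I=1.55, D=e−e_prev=-4.45; u=0·(-3.45)+1·1.55+1/2·(-4.45)=-0.675; next y=-1/10·1.45+1/2·(-0.675)=-0.4825
n=3: y=-0.4825, sp=-2, e=sp−y=-1.5175; I=0.0325, D=e−e_prev=1.9325; u=0·(-1.5175)+1·0.0325+1/2·1.9325=0.99875; next y=-1/10·(-0.4825)+1/2·0.99875=0.547625
n=4: y=0.547625, sp=-2, e=sp−y=-2.547625; I=-2.515125, D=e−e_prev=-1.030125; u=0·(-2.547625)+1·(-2.515125)+1/2·(-1.030125)≈-3.030188; next y=-1/10·0.547625+1/2·(-3.030188)≈-1.569856
n=5: y≈-1.569856, sp=-2, e=sp−y≈-0.430144; I≈-2.945269, D=e−e_prev≈2.117481; u=0·(-0.430144)+1·(-2.945269)+1/2·2.117481≈-1.886528; next y=-1/10·(-1.569856)+1/2·(-1.886528)≈-0.786278
n=6: y≈-0.786278, sp=-2, e=sp−y≈-1.213722; I≈-4.158990, D=e−e_prev≈-0.783578; u=0·(-1.213722)+1·(-4.158990)+1/2·(-0.783578)≈-4.550779; next y=-1/10·(-0.786278)+1/2·(-4.550779)≈-2.196762
n=7: y≈-2.196762, sp=-2, e=sp−y≈0.196762; I≈-3.962229, D=e−e_prev≈1.410483; u=0·0.196762+1·(-3.962229)+1/2·1.410483≈-3.256987; next y=-1/10·(-2.196762)+1/2·(-3.256987)≈-1.408817
n=8: y≈-1.408817, sp=-2, e=sp−y≈-0.591183; I≈-4.553411, D=e−e_prev≈-0.787945; u=0·(-0.591183)+1·(-4.553411)+1/2·(-0.787945)≈-4.947384; next y=-1/10·(-1.408817)+1/2·(-4.947384)≈-2.332810
n=9: y≈-2.332810, sp=-2, e=sp−y≈0.332810; I≈-4.220601, D=e−e_prev≈0.923993; u=0·0.332810+1·(-4.220601)+1/2·0.923993≈-3.758605; next y=-1/10·(-2.332810)+1/2·(-3.758605)≈-1.646021
n=10: y≈-1.646021, sp=-2, e=sp−y≈-0.353979; I≈-4.574580, D=e−e_prev≈-0.686789; u=0·(-0.353979)+1·(-4.574580)+1/2·(-0.686789)≈-4.917974; next y=-1/10·(-1.646021)+1/2·(-4.917974)≈-2.294385
n=11: y≈-2.294385, sp=-2, e=sp−y≈0.294385; I≈-4.280195, D=e−e_prev≈0.648363; u=0·0.294385+1·(-4.280195)+1/2·0.648363≈-3.956013; next y=-1/10·(-2.294385)+1/2·(-3.956013)≈-1.748568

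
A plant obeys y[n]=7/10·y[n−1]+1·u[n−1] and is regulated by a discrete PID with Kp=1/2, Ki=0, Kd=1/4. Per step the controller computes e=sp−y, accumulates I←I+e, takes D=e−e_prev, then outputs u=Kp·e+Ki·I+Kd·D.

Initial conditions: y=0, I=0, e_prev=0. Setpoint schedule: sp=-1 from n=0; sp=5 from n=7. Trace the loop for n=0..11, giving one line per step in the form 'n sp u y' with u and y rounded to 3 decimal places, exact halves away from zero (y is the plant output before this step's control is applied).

0 -1 -0.750 0.000
1 -1 0.063 -0.750
2 -1 -0.341 -0.463
3 -1 -0.117 -0.664
4 -1 -0.229 -0.582
5 -1 -0.168 -0.637
6 -1 -0.199 -0.614
7 5 4.318 -0.629
8 5 -0.566 3.878
9 5 1.858 2.149
10 5 0.516 3.362
11 5 1.189 2.869

(exact arithmetic carried between steps; '≈' marks a value shown rounded to 6 d.p. or computed from one; I and e_prev carry over from the previous line; the table rounds u and y to 3 d.p., halves away from zero)
n=0: y=0, sp=-1, e=sp−y=-1; I=-1, D=e−e_prev=-1; u=1/2·(-1)+0·(-1)+1/4·(-1)=-0.75; next y=7/10·0+1·(-0.75)=-0.75
n=1: y=-0.75, sp=-1, e=sp−y=-0.25; I=-1.25, D=e−e_prev=0.75; u=1/2·(-0.25)+0·(-1.25)+1/4·0.75=0.0625; next y=7/10·(-0.75)+1·0.0625=-0.4625
n=2: y=-0.4625, sp=-1, e=sp−y=-0.5375; I=-1.7875, D=e−e_prev=-0.2875; u=1/2·(-0.5375)+0·(-1.7875)+1/4·(-0.2875)=-0.340625; next y=7/10·(-0.4625)+1·(-0.340625)=-0.664375
n=3: y=-0.664375, sp=-1, e=sp−y=-0.335625; I=-2.123125, D=e−e_prev=0.201875; u=1/2·(-0.335625)+0·(-2.123125)+1/4·0.201875≈-0.117344; next y=7/10·(-0.664375)+1·(-0.117344)≈-0.582406
n=4: y≈-0.582406, sp=-1, e=sp−y≈-0.417594; I≈-2.540719, D=e−e_prev≈-0.081969; u=1/2·(-0.417594)+0·(-2.540719)+1/4·(-0.081969)≈-0.229289; next y=7/10·(-0.582406)+1·(-0.229289)≈-0.636973
n=5: y≈-0.636973, sp=-1, e=sp−y≈-0.363027; I≈-2.903745, D=e−e_prev≈0.054567; u=1/2·(-0.363027)+0·(-2.903745)+1/4·0.054567≈-0.167871; next y=7/10·(-0.636973)+1·(-0.167871)≈-0.613753
n=6: y≈-0.613753, sp=-1, e=sp−y≈-0.386247; I≈-3.289992, D=e−e_prev≈-0.023221; u=1/2·(-0.386247)+0·(-3.289992)+1/4·(-0.023221)≈-0.198929; next y=7/10·(-0.613753)+1·(-0.198929)≈-0.628556
n=7: y≈-0.628556, sp=5, e=sp−y≈5.628556; I≈2.338563, D=e−e_prev≈6.014803; u=1/2·5.628556+0·2.338563+1/4·6.014803≈4.317979; next y=7/10·(-0.628556)+1·4.317979≈3.877990
n=8: y≈3.877990, sp=5, e=sp−y≈1.122010; I≈3.460574, D=e−e_prev≈-4.506545; u=1/2·1.122010+0·3.460574+1/4·(-4.506545)≈-0.565631; next y=7/10·3.877990+1·(-0.565631)≈2.148962
n=9: y≈2.148962, sp=5, e=sp−y≈2.851038; I≈6.311612, D=e−e_prev≈1.729028; u=1/2·2.851038+0·6.311612+1/4·1.729028≈1.857776; next y=7/10·2.148962+1·1.857776≈3.362049
n=10: y≈3.362049, sp=5, e=sp−y≈1.637951; I≈7.949563, D=e−e_prev≈-1.213088; u=1/2·1.637951+0·7.949563+1/4·(-1.213088)≈0.515703; next y=7/10·3.362049+1·0.515703≈2.869138
n=11: y≈2.869138, sp=5, e=sp−y≈2.130862; I≈10.080425, D=e−e_prev≈0.492911; u=1/2·2.130862+0·10.080425+1/4·0.492911≈1.188659; next y=7/10·2.869138+1·1.188659≈3.197055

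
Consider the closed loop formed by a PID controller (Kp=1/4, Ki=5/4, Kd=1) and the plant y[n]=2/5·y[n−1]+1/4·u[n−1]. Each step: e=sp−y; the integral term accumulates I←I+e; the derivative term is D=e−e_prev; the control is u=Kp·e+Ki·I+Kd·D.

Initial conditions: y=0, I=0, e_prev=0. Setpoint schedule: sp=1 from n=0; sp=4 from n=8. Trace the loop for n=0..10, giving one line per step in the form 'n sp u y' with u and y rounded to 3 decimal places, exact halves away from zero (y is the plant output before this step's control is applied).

(exact arithmetic carried between steps; '≈' marks a value shown rounded to 6 d.p. or computed from one; I and e_prev carry over from the previous line; the table rounds u and y to 3 d.p., halves away from zero)
n=0: y=0, sp=1, e=sp−y=1; I=1, D=e−e_prev=1; u=1/4·1+5/4·1+1·1=2.5; next y=2/5·0+1/4·2.5=0.625
n=1: y=0.625, sp=1, e=sp−y=0.375; I=1.375, D=e−e_prev=-0.625; u=1/4·0.375+5/4·1.375+1·(-0.625)=1.1875; next y=2/5·0.625+1/4·1.1875=0.546875
n=2: y=0.546875, sp=1, e=sp−y=0.453125; I=1.828125, D=e−e_prev=0.078125; u=1/4·0.453125+5/4·1.828125+1·0.078125≈2.476563; next y=2/5·0.546875+1/4·2.476563≈0.837891
n=3: y≈0.837891, sp=1, e=sp−y≈0.162109; I≈1.990234, D=e−e_prev≈-0.291016; u=1/4·0.162109+5/4·1.990234+1·(-0.291016)≈2.237305; next y=2/5·0.837891+1/4·2.237305≈0.894482
n=4: y≈0.894482, sp=1, e=sp−y≈0.105518; I≈2.095752, D=e−e_prev≈-0.056592; u=1/4·0.105518+5/4·2.095752+1·(-0.056592)≈2.589478; next y=2/5·0.894482+1/4·2.589478≈1.005162
n=5: y≈1.005162, sp=1, e=sp−y≈-0.005162; I≈2.090590, D=e−e_prev≈-0.110680; u=1/4·(-0.005162)+5/4·2.090590+1·(-0.110680)≈2.501266; next y=2/5·1.005162+1/4·2.501266≈1.027382
n=6: y≈1.027382, sp=1, e=sp−y≈-0.027382; I≈2.063208, D=e−e_prev≈-0.022219; u=1/4·(-0.027382)+5/4·2.063208+1·(-0.022219)≈2.549945; next y=2/5·1.027382+1/4·2.549945≈1.048439
n=7: y≈1.048439, sp=1, e=sp−y≈-0.048439; I≈2.014769, D=e−e_prev≈-0.021057; u=1/4·(-0.048439)+5/4·2.014769+1·(-0.021057)≈2.485294; next y=2/5·1.048439+1/4·2.485294≈1.040699
n=8: y≈1.040699, sp=4, e=sp−y≈2.959301; I≈4.974070, D=e−e_prev≈3.007740; u=1/4·2.959301+5/4·4.974070+1·3.007740≈9.965152; next y=2/5·1.040699+1/4·9.965152≈2.907568
n=9: y≈2.907568, sp=4, e=sp−y≈1.092432; I≈6.066502, D=e−e_prev≈-1.866869; u=1/4·1.092432+5/4·6.066502+1·(-1.866869)≈5.989367; next y=2/5·2.907568+1/4·5.989367≈2.660369
n=10: y≈2.660369, sp=4, e=sp−y≈1.339631; I≈7.406133, D=e−e_prev≈0.247199; u=1/4·1.339631+5/4·7.406133+1·0.247199≈9.839773; next y=2/5·2.660369+1/4·9.839773≈3.524091

0 1 2.500 0.000
1 1 1.188 0.625
2 1 2.477 0.547
3 1 2.237 0.838
4 1 2.589 0.894
5 1 2.501 1.005
6 1 2.550 1.027
7 1 2.485 1.048
8 4 9.965 1.041
9 4 5.989 2.908
10 4 9.840 2.660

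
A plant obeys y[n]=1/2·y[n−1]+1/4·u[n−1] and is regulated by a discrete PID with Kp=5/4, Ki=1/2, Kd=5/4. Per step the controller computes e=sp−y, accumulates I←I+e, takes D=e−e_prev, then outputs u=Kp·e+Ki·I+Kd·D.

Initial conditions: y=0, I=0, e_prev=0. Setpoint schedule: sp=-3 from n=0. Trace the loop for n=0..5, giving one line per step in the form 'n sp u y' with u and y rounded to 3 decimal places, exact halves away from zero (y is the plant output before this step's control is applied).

0 -3 -9.000 0.000
1 -3 0.000 -2.250
2 -3 -6.563 -1.125
3 -3 -2.859 -2.203
4 -3 -5.766 -1.816
5 -3 -4.274 -2.350

(exact arithmetic carried between steps; '≈' marks a value shown rounded to 6 d.p. or computed from one; I and e_prev carry over from the previous line; the table rounds u and y to 3 d.p., halves away from zero)
n=0: y=0, sp=-3, e=sp−y=-3; I=-3, D=e−e_prev=-3; u=5/4·(-3)+1/2·(-3)+5/4·(-3)=-9; next y=1/2·0+1/4·(-9)=-2.25
n=1: y=-2.25, sp=-3, e=sp−y=-0.75; I=-3.75, D=e−e_prev=2.25; u=5/4·(-0.75)+1/2·(-3.75)+5/4·2.25=0; next y=1/2·(-2.25)+1/4·0=-1.125
n=2: y=-1.125, sp=-3, e=sp−y=-1.875; I=-5.625, D=e−e_prev=-1.125; u=5/4·(-1.875)+1/2·(-5.625)+5/4·(-1.125)=-6.5625; next y=1/2·(-1.125)+1/4·(-6.5625)=-2.203125
n=3: y=-2.203125, sp=-3, e=sp−y=-0.796875; I=-6.421875, D=e−e_prev=1.078125; u=5/4·(-0.796875)+1/2·(-6.421875)+5/4·1.078125=-2.859375; next y=1/2·(-2.203125)+1/4·(-2.859375)≈-1.816406
n=4: y≈-1.816406, sp=-3, e=sp−y≈-1.183594; I≈-7.605469, D=e−e_prev≈-0.386719; u=5/4·(-1.183594)+1/2·(-7.605469)+5/4·(-0.386719)≈-5.765625; next y=1/2·(-1.816406)+1/4·(-5.765625)≈-2.349609
n=5: y≈-2.349609, sp=-3, e=sp−y≈-0.650391; I≈-8.255859, D=e−e_prev≈0.533203; u=5/4·(-0.650391)+1/2·(-8.255859)+5/4·0.533203≈-4.274414; next y=1/2·(-2.349609)+1/4·(-4.274414)≈-2.243408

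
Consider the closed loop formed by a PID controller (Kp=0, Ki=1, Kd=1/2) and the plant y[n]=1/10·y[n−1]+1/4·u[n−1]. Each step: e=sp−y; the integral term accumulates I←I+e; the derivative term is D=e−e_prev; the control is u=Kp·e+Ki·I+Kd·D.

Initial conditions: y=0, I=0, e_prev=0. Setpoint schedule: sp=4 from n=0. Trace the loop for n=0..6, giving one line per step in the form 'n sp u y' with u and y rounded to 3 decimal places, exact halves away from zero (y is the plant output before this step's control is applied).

(exact arithmetic carried between steps; '≈' marks a value shown rounded to 6 d.p. or computed from one; I and e_prev carry over from the previous line; the table rounds u and y to 3 d.p., halves away from zero)
n=0: y=0, sp=4, e=sp−y=4; I=4, D=e−e_prev=4; u=0·4+1·4+1/2·4=6; next y=1/10·0+1/4·6=1.5
n=1: y=1.5, sp=4, e=sp−y=2.5; I=6.5, D=e−e_prev=-1.5; u=0·2.5+1·6.5+1/2·(-1.5)=5.75; next y=1/10·1.5+1/4·5.75=1.5875
n=2: y=1.5875, sp=4, e=sp−y=2.4125; I=8.9125, D=e−e_prev=-0.0875; u=0·2.4125+1·8.9125+1/2·(-0.0875)=8.86875; next y=1/10·1.5875+1/4·8.86875≈2.375938
n=3: y≈2.375938, sp=4, e=sp−y≈1.624063; I≈10.536563, D=e−e_prev≈-0.788438; u=0·1.624063+1·10.536563+1/2·(-0.788438)≈10.142344; next y=1/10·2.375938+1/4·10.142344≈2.773180
n=4: y≈2.773180, sp=4, e=sp−y≈1.226820; I≈11.763383, D=e−e_prev≈-0.397242; u=0·1.226820+1·11.763383+1/2·(-0.397242)≈11.564762; next y=1/10·2.773180+1/4·11.564762≈3.168508
n=5: y≈3.168508, sp=4, e=sp−y≈0.831492; I≈12.594874, D=e−e_prev≈-0.395329; u=0·0.831492+1·12.594874+1/2·(-0.395329)≈12.397210; next y=1/10·3.168508+1/4·12.397210≈3.416153
n=6: y≈3.416153, sp=4, e=sp−y≈0.583847; I≈13.178721, D=e−e_prev≈-0.247645; u=0·0.583847+1·13.178721+1/2·(-0.247645)≈13.054899; next y=1/10·3.416153+1/4·13.054899≈3.605340

0 4 6.000 0.000
1 4 5.750 1.500
2 4 8.869 1.588
3 4 10.142 2.376
4 4 11.565 2.773
5 4 12.397 3.169
6 4 13.055 3.416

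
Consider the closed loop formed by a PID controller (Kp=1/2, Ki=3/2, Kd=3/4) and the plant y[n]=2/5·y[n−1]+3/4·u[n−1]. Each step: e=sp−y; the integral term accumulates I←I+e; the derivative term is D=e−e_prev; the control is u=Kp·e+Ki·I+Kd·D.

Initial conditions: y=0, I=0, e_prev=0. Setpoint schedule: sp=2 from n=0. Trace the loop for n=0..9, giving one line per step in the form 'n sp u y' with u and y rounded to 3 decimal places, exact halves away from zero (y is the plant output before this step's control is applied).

(exact arithmetic carried between steps; '≈' marks a value shown rounded to 6 d.p. or computed from one; I and e_prev carry over from the previous line; the table rounds u and y to 3 d.p., halves away from zero)
n=0: y=0, sp=2, e=sp−y=2; I=2, D=e−e_prev=2; u=1/2·2+3/2·2+3/4·2=5.5; next y=2/5·0+3/4·5.5=4.125
n=1: y=4.125, sp=2, e=sp−y=-2.125; I=-0.125, D=e−e_prev=-4.125; u=1/2·(-2.125)+3/2·(-0.125)+3/4·(-4.125)=-4.34375; next y=2/5·4.125+3/4·(-4.34375)≈-1.607813
n=2: y≈-1.607813, sp=2, e=sp−y≈3.607813; I≈3.482813, D=e−e_prev≈5.732813; u=1/2·3.607813+3/2·3.482813+3/4·5.732813≈11.327734; next y=2/5·(-1.607813)+3/4·11.327734≈7.852676
n=3: y≈7.852676, sp=2, e=sp−y≈-5.852676; I≈-2.369863, D=e−e_prev≈-9.460488; u=1/2·(-5.852676)+3/2·(-2.369863)+3/4·(-9.460488)≈-13.576499; next y=2/5·7.852676+3/4·(-13.576499)≈-7.041304
n=4: y≈-7.041304, sp=2, e=sp−y≈9.041304; I≈6.671441, D=e−e_prev≈14.893980; u=1/2·9.041304+3/2·6.671441+3/4·14.893980≈25.698298; next y=2/5·(-7.041304)+3/4·25.698298≈16.457202
n=5: y≈16.457202, sp=2, e=sp−y≈-14.457202; I≈-7.785761, D=e−e_prev≈-23.498506; u=1/2·(-14.457202)+3/2·(-7.785761)+3/4·(-23.498506)≈-36.531122; next y=2/5·16.457202+3/4·(-36.531122)≈-20.815461
n=6: y≈-20.815461, sp=2, e=sp−y≈22.815461; I≈15.029700, D=e−e_prev≈37.272662; u=1/2·22.815461+3/2·15.029700+3/4·37.272662≈61.906776; next y=2/5·(-20.815461)+3/4·61.906776≈38.103898
n=7: y≈38.103898, sp=2, e=sp−y≈-36.103898; I≈-21.074199, D=e−e_prev≈-58.919359; u=1/2·(-36.103898)+3/2·(-21.074199)+3/4·(-58.919359)≈-93.852766; next y=2/5·38.103898+3/4·(-93.852766)≈-55.148015
n=8: y≈-55.148015, sp=2, e=sp−y≈57.148015; I≈36.073817, D=e−e_prev≈93.251913; u=1/2·57.148015+3/2·36.073817+3/4·93.251913≈152.623668; next y=2/5·(-55.148015)+3/4·152.623668≈92.408545
n=9: y≈92.408545, sp=2, e=sp−y≈-90.408545; I≈-54.334728, D=e−e_prev≈-147.556560; u=1/2·(-90.408545)+3/2·(-54.334728)+3/4·(-147.556560)≈-237.373784; next y=2/5·92.408545+3/4·(-237.373784)≈-141.066920

0 2 5.500 0.000
1 2 -4.344 4.125
2 2 11.328 -1.608
3 2 -13.576 7.853
4 2 25.698 -7.041
5 2 -36.531 16.457
6 2 61.907 -20.815
7 2 -93.853 38.104
8 2 152.624 -55.148
9 2 -237.374 92.409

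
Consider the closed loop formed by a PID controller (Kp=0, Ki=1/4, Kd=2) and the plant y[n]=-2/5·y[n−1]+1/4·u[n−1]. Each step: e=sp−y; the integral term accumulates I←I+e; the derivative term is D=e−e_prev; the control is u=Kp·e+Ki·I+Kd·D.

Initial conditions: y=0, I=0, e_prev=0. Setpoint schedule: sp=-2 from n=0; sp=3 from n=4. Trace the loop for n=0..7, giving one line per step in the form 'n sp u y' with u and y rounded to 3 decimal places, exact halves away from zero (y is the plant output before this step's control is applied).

0 -2 -4.500 0.000
1 -2 1.531 -1.125
2 -2 -5.343 0.833
3 -2 3.493 -1.669
4 3 2.436 1.541
5 3 2.703 -0.007
6 3 -1.185 0.679
7 3 3.572 -0.568

(exact arithmetic carried between steps; '≈' marks a value shown rounded to 6 d.p. or computed from one; I and e_prev carry over from the previous line; the table rounds u and y to 3 d.p., halves away from zero)
n=0: y=0, sp=-2, e=sp−y=-2; I=-2, D=e−e_prev=-2; u=0·(-2)+1/4·(-2)+2·(-2)=-4.5; next y=-2/5·0+1/4·(-4.5)=-1.125
n=1: y=-1.125, sp=-2, e=sp−y=-0.875; I=-2.875, D=e−e_prev=1.125; u=0·(-0.875)+1/4·(-2.875)+2·1.125=1.53125; next y=-2/5·(-1.125)+1/4·1.53125≈0.832813
n=2: y≈0.832813, sp=-2, e=sp−y≈-2.832813; I≈-5.707813, D=e−e_prev≈-1.957813; u=0·(-2.832813)+1/4·(-5.707813)+2·(-1.957813)≈-5.342578; next y=-2/5·0.832813+1/4·(-5.342578)≈-1.668770
n=3: y≈-1.668770, sp=-2, e=sp−y≈-0.331230; I≈-6.039043, D=e−e_prev≈2.501582; u=0·(-0.331230)+1/4·(-6.039043)+2·2.501582≈3.493403; next y=-2/5·(-1.668770)+1/4·3.493403≈1.540859
n=4: y≈1.540859, sp=3, e=sp−y≈1.459141; I≈-4.579902, D=e−e_prev≈1.790372; u=0·1.459141+1/4·(-4.579902)+2·1.790372≈2.435768; next y=-2/5·1.540859+1/4·2.435768≈-0.007401
n=5: y≈-0.007401, sp=3, e=sp−y≈3.007401; I≈-1.572500, D=e−e_prev≈1.548260; u=0·3.007401+1/4·(-1.572500)+2·1.548260≈2.703395; next y=-2/5·(-0.007401)+1/4·2.703395≈0.678809
n=6: y≈0.678809, sp=3, e=sp−y≈2.321191; I≈0.748690, D=e−e_prev≈-0.686211; u=0·2.321191+1/4·0.748690+2·(-0.686211)≈-1.185249; next y=-2/5·0.678809+1/4·(-1.185249)≈-0.567836
n=7: y≈-0.567836, sp=3, e=sp−y≈3.567836; I≈4.316526, D=e−e_prev≈1.246645; u=0·3.567836+1/4·4.316526+2·1.246645≈3.572422; next y=-2/5·(-0.567836)+1/4·3.572422≈1.120240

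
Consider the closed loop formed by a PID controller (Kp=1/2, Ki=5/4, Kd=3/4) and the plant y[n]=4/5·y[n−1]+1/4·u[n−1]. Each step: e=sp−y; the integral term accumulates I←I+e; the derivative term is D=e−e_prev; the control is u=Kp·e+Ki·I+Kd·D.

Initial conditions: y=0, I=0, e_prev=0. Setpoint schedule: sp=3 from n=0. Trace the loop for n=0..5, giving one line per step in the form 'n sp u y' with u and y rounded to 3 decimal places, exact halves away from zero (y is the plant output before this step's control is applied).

(exact arithmetic carried between steps; '≈' marks a value shown rounded to 6 d.p. or computed from one; I and e_prev carry over from the previous line; the table rounds u and y to 3 d.p., halves away from zero)
n=0: y=0, sp=3, e=sp−y=3; I=3, D=e−e_prev=3; u=1/2·3+5/4·3+3/4·3=7.5; next y=4/5·0+1/4·7.5=1.875
n=1: y=1.875, sp=3, e=sp−y=1.125; I=4.125, D=e−e_prev=-1.875; u=1/2·1.125+5/4·4.125+3/4·(-1.875)=4.3125; next y=4/5·1.875+1/4·4.3125=2.578125
n=2: y=2.578125, sp=3, e=sp−y=0.421875; I=4.546875, D=e−e_prev=-0.703125; u=1/2·0.421875+5/4·4.546875+3/4·(-0.703125)≈5.367188; next y=4/5·2.578125+1/4·5.367188≈3.404297
n=3: y≈3.404297, sp=3, e=sp−y≈-0.404297; I≈4.142578, D=e−e_prev≈-0.826172; u=1/2·(-0.404297)+5/4·4.142578+3/4·(-0.826172)≈4.356445; next y=4/5·3.404297+1/4·4.356445≈3.812549
n=4: y≈3.812549, sp=3, e=sp−y≈-0.812549; I≈3.330029, D=e−e_prev≈-0.408252; u=1/2·(-0.812549)+5/4·3.330029+3/4·(-0.408252)≈3.450073; next y=4/5·3.812549+1/4·3.450073≈3.912557
n=5: y≈3.912557, sp=3, e=sp−y≈-0.912557; I≈2.417472, D=e−e_prev≈-0.100009; u=1/2·(-0.912557)+5/4·2.417472+3/4·(-0.100009)≈2.490555; next y=4/5·3.912557+1/4·2.490555≈3.752685

0 3 7.500 0.000
1 3 4.313 1.875
2 3 5.367 2.578
3 3 4.356 3.404
4 3 3.450 3.813
5 3 2.491 3.913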